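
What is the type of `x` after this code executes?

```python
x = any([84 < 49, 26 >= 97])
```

any() returns bool

bool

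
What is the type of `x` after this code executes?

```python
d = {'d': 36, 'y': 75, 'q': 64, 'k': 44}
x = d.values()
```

.values() returns dict_values view

dict_values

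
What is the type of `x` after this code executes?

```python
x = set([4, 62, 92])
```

set() constructor returns set

set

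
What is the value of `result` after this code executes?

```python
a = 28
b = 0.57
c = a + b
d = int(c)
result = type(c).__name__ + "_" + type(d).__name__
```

a is int; b is float; c is float; d is int; result = 'float_int'

'float_int'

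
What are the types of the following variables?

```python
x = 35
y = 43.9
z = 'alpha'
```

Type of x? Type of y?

x is assigned a bare integer (no decimal point), so it is an int; y is assigned a number with a decimal point, so it is a float

int, float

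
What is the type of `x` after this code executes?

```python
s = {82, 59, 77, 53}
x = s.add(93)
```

set.add() returns None (mutates in place)

NoneType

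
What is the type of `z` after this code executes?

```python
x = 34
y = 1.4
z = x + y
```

int + float = float

float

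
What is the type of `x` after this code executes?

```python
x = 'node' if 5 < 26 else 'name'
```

Both branches of conditional are str

str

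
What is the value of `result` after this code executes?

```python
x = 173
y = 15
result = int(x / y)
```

x = 173; y = 15; result = 11

11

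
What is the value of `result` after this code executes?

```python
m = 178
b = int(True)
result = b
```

m = 178; b = 1; result = 1

1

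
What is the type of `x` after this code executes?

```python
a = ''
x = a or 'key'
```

'or' returns first truthy value (str)

str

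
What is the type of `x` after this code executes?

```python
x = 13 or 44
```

'or' returns first truthy value (int)

int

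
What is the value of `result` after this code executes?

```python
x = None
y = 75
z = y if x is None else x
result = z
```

x = None; y = 75; z = 75; result = 75

75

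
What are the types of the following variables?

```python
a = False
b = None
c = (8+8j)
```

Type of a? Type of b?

a is assigned the constant False, which has type bool; b is assigned None, whose type is NoneType

bool, NoneType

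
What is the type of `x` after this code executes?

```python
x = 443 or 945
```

'or' returns first truthy value (int)

int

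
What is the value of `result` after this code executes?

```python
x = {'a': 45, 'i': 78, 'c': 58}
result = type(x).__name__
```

x is dict; result = 'dict'

'dict'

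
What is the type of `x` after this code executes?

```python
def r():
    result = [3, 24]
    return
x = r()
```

Bare return returns None

NoneType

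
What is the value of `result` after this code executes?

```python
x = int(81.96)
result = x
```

x = 81; result = 81

81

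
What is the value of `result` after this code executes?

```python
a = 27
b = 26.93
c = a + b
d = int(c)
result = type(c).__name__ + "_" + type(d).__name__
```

a is int; b is float; c is float; d is int; result = 'float_int'

'float_int'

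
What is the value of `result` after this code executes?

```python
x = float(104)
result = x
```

x = 104.0; result = 104.0

104.0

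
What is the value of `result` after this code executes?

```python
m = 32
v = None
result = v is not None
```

m = 32; v = None; result = False

False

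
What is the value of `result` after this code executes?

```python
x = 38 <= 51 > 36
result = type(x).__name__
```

x is bool; result = 'bool'

'bool'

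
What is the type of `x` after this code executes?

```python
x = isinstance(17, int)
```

isinstance() returns bool

bool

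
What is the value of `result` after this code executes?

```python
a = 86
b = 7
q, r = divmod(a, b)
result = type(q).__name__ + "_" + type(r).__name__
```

a is int; b is int; q is int; r is int; result = 'int_int'

'int_int'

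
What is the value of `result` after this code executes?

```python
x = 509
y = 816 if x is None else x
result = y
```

x = 509; y = 509; result = 509

509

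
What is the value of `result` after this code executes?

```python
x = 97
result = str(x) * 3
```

x = 97; result = '979797'

'979797'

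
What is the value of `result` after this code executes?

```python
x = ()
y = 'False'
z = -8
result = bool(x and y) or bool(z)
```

x = (); y = 'False'; z = -8; result = True

True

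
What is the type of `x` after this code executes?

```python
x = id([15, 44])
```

id() returns int

int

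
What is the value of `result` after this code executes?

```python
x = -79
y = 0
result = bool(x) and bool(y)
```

x = -79; y = 0; result = False

False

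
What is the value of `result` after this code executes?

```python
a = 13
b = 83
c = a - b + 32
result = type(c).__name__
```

a is int; b is int; c is int; result = 'int'

'int'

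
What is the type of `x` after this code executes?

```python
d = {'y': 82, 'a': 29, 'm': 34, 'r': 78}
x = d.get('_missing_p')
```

dict.get() returns None when key not found

NoneType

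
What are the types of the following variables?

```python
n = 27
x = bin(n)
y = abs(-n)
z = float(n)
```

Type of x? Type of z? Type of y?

bin() returns str; float() returns float; abs() of int returns int

str, float, int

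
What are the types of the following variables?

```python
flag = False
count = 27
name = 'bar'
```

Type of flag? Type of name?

flag is assigned the constant False, which has type bool; name is assigned a quoted string literal, so it is a str

bool, str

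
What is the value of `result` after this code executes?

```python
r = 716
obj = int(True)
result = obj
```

r = 716; obj = 1; result = 1

1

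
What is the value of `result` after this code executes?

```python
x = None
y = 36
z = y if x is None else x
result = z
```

x = None; y = 36; z = 36; result = 36

36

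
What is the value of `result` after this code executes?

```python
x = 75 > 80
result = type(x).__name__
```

x is bool; result = 'bool'

'bool'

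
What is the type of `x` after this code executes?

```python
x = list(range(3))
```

list(range()) returns list

list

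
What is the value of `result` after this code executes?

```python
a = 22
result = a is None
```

a = 22; result = False

False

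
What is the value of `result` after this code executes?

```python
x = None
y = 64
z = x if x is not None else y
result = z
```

x = None; y = 64; z = 64; result = 64

64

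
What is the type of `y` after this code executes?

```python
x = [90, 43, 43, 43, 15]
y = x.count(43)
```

list.count() returns int

int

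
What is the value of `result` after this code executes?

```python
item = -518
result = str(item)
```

item = -518; result = '-518'

'-518'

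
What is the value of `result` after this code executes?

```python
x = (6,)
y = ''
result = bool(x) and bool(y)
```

x = (6,); y = ''; result = False

False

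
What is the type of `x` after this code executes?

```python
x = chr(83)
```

chr() returns str (single char)

str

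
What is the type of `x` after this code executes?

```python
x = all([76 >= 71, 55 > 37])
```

all() returns bool

bool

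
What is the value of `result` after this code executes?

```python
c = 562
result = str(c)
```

c = 562; result = '562'

'562'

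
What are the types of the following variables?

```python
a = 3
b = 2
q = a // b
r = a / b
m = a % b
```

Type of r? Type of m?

/ returns float; % of ints returns int

float, int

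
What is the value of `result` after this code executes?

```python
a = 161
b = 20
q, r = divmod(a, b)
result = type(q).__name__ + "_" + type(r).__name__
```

a is int; b is int; q is int; r is int; result = 'int_int'

'int_int'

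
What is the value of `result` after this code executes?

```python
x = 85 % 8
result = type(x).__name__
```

x is int; result = 'int'

'int'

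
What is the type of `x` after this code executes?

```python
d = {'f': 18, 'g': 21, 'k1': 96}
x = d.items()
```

dict.items() returns dict_items view

dict_items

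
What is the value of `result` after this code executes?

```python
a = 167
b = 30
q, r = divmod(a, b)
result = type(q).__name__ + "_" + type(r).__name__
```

a is int; b is int; q is int; r is int; result = 'int_int'

'int_int'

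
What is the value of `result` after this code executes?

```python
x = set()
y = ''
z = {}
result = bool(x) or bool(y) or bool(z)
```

x = set(); y = ''; z = {}; result = False

False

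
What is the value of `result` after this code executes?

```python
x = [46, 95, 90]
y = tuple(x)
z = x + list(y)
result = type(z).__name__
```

x is list; y is tuple; z is list; result = 'list'

'list'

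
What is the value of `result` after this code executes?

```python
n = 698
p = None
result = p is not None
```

n = 698; p = None; result = False

False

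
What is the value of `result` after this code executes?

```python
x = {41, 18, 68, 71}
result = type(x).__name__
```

x is set; result = 'set'

'set'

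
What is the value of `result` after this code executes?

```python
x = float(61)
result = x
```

x = 61.0; result = 61.0

61.0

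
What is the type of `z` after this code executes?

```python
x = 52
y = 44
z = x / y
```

int / int = float

float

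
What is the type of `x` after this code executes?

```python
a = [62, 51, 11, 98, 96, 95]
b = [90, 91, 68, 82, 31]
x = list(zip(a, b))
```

list(zip()) returns a list of tuples

list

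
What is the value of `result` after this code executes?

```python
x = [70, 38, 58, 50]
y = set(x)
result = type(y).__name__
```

x is list; y is set; result = 'set'

'set'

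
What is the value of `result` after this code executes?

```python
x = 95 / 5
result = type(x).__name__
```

x is float; result = 'float'

'float'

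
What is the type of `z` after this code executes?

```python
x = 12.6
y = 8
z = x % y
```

float % int = float

float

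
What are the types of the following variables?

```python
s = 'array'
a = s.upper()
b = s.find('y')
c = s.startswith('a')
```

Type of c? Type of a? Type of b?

startswith() returns bool; upper() returns str; find() returns int

bool, str, int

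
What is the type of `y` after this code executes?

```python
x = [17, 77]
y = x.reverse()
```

list.reverse() returns None

NoneType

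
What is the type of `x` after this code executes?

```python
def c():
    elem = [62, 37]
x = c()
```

Function without return returns None

NoneType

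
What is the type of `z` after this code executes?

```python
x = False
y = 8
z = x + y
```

bool + int = int (bool is subclass of int)

int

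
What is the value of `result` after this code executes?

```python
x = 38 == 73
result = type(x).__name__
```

x is bool; result = 'bool'

'bool'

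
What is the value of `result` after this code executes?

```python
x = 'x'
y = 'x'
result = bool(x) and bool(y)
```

x = 'x'; y = 'x'; result = True

True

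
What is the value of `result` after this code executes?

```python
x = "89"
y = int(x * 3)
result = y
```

x = '89'; y = 898989; result = 898989

898989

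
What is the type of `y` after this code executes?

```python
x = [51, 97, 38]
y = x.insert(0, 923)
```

list.insert() returns None

NoneType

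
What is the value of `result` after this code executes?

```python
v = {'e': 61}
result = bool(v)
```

v = {'e': 61}; result = True

True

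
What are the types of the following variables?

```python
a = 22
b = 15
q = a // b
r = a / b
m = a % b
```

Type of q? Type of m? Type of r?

// returns int; % of ints returns int; / returns float

int, int, float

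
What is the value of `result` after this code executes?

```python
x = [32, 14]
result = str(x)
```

x = [32, 14]; result = '[32, 14]'

'[32, 14]'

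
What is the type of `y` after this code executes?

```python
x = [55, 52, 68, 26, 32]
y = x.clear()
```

list.clear() returns None

NoneType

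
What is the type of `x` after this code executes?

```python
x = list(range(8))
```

list(range()) returns list

list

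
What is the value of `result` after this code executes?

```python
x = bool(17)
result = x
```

x = True; result = True

True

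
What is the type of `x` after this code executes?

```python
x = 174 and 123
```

'and' with truthy values returns last operand (int)

int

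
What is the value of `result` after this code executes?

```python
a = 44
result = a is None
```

a = 44; result = False

False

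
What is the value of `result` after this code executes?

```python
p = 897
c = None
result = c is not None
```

p = 897; c = None; result = False

False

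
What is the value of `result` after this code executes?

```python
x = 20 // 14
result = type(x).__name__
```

x is int; result = 'int'

'int'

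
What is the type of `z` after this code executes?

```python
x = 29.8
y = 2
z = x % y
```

float % int = float

float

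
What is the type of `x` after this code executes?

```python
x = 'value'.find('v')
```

str.find() returns int index

int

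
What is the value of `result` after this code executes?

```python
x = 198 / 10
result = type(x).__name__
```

x is float; result = 'float'

'float'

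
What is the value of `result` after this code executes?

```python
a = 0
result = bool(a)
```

a = 0; result = False

False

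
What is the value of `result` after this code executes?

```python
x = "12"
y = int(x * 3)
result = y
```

x = '12'; y = 121212; result = 121212

121212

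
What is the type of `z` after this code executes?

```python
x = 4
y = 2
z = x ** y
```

positive int ** positive int = int

int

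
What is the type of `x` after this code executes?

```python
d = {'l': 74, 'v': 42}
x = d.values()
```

.values() returns dict_values view

dict_values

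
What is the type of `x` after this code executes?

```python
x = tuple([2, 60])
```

tuple() constructor returns tuple

tuple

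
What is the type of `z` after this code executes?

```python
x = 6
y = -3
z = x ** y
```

int ** negative = float

float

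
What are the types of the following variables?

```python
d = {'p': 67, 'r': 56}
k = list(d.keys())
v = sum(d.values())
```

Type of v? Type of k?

sum of ints is int; list() converts to list

int, list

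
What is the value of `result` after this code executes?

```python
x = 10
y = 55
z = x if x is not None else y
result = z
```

x = 10; y = 55; z = 10; result = 10

10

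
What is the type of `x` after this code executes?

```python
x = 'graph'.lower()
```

str.lower() returns str

str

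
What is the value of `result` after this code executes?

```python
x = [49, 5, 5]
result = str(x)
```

x = [49, 5, 5]; result = '[49, 5, 5]'

'[49, 5, 5]'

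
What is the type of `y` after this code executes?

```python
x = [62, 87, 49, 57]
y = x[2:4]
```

Slicing a list returns a list

list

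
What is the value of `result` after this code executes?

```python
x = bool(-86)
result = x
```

x = True; result = True

True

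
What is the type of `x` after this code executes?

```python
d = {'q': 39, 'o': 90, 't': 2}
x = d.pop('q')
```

dict.pop() returns the value

int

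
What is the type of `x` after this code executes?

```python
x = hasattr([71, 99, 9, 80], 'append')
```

hasattr() returns bool

bool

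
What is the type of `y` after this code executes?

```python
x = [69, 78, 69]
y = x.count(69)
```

list.count() returns int

int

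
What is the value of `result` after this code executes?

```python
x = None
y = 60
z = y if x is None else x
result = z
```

x = None; y = 60; z = 60; result = 60

60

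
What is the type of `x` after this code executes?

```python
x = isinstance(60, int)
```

isinstance() returns bool

bool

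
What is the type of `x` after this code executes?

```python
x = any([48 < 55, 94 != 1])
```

any() returns bool

bool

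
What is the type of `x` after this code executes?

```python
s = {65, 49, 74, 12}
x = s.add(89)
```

set.add() returns None (mutates in place)

NoneType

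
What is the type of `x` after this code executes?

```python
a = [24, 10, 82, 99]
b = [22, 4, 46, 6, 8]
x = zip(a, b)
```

zip() returns a zip object

zip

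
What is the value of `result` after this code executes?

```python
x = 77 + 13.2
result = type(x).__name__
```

x is float; result = 'float'

'float'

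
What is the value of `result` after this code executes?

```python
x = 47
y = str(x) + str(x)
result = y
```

x = 47; y = '4747'; result = '4747'

'4747'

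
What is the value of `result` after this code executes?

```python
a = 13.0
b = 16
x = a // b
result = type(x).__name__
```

a is float; b is int; x is float; result = 'float'

'float'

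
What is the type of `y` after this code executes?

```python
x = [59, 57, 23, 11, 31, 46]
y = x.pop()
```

list.pop() returns the popped element

int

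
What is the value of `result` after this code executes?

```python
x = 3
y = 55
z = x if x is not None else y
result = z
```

x = 3; y = 55; z = 3; result = 3

3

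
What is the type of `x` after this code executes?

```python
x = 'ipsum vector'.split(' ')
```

str.split() returns list

list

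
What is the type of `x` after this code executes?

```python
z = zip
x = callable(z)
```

callable() returns bool

bool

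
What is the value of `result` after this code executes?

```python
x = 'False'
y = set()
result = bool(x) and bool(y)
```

x = 'False'; y = set(); result = False

False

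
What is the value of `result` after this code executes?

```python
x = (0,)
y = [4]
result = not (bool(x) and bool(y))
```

x = (0,); y = [4]; result = False

False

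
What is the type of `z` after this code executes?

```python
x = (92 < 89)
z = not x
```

'not' returns bool

bool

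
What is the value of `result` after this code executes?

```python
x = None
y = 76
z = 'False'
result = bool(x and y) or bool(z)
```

x = None; y = 76; z = 'False'; result = True

True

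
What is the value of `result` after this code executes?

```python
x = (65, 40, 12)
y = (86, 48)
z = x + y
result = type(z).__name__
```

x is tuple; y is tuple; z is tuple; result = 'tuple'

'tuple'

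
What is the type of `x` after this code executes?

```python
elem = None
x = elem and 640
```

'and' returns first falsy value (None)

NoneType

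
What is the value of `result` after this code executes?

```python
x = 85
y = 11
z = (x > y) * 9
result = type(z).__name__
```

x is int; y is int; z is int; result = 'int'

'int'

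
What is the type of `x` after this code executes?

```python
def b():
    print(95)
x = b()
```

Function without return returns None

NoneType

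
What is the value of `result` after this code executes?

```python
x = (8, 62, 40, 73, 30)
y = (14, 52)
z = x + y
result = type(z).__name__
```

x is tuple; y is tuple; z is tuple; result = 'tuple'

'tuple'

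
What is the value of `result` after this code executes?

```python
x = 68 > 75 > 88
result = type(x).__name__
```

x is bool; result = 'bool'

'bool'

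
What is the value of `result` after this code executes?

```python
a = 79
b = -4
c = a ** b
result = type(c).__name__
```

a is int; b is int; c is float; result = 'float'

'float'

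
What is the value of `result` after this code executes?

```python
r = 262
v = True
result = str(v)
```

r = 262; v = True; result = 'True'

'True'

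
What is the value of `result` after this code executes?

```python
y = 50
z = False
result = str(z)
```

y = 50; z = False; result = 'False'

'False'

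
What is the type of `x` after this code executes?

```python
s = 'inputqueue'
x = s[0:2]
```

Slicing a str returns str

str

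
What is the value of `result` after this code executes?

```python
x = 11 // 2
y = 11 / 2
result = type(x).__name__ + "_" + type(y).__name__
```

x is int; y is float; result = 'int_float'

'int_float'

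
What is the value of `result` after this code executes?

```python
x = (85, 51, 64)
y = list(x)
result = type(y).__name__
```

x is tuple; y is list; result = 'list'

'list'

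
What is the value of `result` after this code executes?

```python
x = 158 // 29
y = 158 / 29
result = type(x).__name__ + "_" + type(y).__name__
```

x is int; y is float; result = 'int_float'

'int_float'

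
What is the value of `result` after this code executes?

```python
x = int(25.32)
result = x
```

x = 25; result = 25

25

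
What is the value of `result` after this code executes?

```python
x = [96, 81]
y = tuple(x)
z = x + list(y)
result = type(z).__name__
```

x is list; y is tuple; z is list; result = 'list'

'list'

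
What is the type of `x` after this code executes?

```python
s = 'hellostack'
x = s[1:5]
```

Slicing a str returns str

str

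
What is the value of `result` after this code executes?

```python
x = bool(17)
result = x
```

x = True; result = True

True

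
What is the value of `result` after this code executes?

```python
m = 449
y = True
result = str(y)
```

m = 449; y = True; result = 'True'

'True'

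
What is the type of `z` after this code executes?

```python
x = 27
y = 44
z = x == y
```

Equality comparison returns bool

bool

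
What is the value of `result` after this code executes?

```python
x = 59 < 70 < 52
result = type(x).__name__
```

x is bool; result = 'bool'

'bool'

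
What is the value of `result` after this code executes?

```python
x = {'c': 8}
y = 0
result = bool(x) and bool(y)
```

x = {'c': 8}; y = 0; result = False

False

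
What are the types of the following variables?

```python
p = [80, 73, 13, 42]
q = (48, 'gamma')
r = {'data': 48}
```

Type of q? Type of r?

q is assigned a tuple (parenthesized, comma-separated values); r is assigned a dict literal ({key: value})

tuple, dict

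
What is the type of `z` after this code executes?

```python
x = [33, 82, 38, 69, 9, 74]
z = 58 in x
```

'in' operator returns bool

bool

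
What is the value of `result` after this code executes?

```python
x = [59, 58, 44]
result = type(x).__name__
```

x is list; result = 'list'

'list'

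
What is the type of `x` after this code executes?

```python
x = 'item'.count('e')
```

str.count() returns int

int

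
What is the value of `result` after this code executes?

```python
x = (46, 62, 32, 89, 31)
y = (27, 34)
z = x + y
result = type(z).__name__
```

x is tuple; y is tuple; z is tuple; result = 'tuple'

'tuple'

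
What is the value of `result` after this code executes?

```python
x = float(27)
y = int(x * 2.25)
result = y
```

x = 27.0; y = 60; result = 60

60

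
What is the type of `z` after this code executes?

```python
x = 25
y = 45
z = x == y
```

Equality comparison returns bool

bool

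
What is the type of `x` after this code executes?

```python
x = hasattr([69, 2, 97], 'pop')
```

hasattr() returns bool

bool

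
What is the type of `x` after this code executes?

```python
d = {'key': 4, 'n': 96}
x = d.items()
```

dict.items() returns dict_items view

dict_items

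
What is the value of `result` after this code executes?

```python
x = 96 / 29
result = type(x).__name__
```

x is float; result = 'float'

'float'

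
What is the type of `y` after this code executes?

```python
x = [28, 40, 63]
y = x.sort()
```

list.sort() returns None (mutates in place)

NoneType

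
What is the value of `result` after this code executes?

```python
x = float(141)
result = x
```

x = 141.0; result = 141.0

141.0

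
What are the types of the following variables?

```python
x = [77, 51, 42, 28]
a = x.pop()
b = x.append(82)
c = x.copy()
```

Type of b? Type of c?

append() returns None; copy() returns list

NoneType, list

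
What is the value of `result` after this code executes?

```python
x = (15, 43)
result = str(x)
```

x = (15, 43); result = '(15, 43)'

'(15, 43)'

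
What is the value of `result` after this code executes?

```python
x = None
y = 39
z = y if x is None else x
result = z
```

x = None; y = 39; z = 39; result = 39

39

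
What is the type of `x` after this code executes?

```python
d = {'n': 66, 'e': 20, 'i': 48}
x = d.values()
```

.values() returns dict_values view

dict_values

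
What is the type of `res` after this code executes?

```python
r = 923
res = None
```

None has type NoneType

NoneType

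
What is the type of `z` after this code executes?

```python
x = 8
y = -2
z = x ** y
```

int ** negative = float

float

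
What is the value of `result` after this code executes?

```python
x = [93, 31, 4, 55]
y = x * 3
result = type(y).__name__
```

x is list; y is list; result = 'list'

'list'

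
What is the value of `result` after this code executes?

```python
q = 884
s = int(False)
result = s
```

q = 884; s = 0; result = 0

0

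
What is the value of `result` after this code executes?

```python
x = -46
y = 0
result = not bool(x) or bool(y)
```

x = -46; y = 0; result = False

False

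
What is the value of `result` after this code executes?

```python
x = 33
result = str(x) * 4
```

x = 33; result = '33333333'

'33333333'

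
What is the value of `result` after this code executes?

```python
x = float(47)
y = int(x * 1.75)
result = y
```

x = 47.0; y = 82; result = 82

82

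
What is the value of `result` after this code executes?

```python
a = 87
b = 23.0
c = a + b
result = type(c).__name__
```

a is int; b is float; c is float; result = 'float'

'float'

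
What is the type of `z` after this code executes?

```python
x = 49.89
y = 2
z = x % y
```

float % int = float

float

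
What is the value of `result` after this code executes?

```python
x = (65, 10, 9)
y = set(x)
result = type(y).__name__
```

x is tuple; y is set; result = 'set'

'set'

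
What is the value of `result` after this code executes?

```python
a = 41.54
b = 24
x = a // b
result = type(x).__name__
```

a is float; b is int; x is float; result = 'float'

'float'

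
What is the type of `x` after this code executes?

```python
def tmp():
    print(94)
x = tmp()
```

Function without return returns None

NoneType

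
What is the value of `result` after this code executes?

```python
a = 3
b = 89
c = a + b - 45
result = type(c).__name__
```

a is int; b is int; c is int; result = 'int'

'int'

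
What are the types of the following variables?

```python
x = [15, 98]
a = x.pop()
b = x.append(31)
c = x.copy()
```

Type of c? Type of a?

copy() returns list; pop() returns element

list, int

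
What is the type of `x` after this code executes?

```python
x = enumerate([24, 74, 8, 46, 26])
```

enumerate() returns an enumerate object

enumerate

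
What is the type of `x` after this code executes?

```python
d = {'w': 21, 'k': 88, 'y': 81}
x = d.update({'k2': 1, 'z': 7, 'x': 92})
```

dict.update() returns None

NoneType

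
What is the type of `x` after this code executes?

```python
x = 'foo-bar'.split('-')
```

str.split() returns list

list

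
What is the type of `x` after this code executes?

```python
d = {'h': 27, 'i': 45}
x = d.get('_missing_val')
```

dict.get() returns None when key not found

NoneType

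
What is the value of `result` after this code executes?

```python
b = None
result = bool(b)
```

b = None; result = False

False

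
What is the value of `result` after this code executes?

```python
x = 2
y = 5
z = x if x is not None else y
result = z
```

x = 2; y = 5; z = 2; result = 2

2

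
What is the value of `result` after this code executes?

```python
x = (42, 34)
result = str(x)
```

x = (42, 34); result = '(42, 34)'

'(42, 34)'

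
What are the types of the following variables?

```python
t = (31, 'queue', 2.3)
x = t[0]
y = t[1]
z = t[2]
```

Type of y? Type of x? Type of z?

tuple[1] is str; tuple[0] is int; tuple[2] is float

str, int, float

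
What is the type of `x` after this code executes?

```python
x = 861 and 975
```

'and' with truthy values returns last operand (int)

int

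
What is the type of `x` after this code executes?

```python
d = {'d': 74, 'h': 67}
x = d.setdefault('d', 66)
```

dict.setdefault() returns the (existing or default) value

int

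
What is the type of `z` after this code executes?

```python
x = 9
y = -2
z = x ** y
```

int ** negative = float

float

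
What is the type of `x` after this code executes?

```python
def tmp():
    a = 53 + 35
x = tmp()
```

Function without return returns None

NoneType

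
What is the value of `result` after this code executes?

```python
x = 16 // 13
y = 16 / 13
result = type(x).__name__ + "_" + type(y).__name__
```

x is int; y is float; result = 'int_float'

'int_float'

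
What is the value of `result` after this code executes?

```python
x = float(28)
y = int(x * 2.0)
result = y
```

x = 28.0; y = 56; result = 56

56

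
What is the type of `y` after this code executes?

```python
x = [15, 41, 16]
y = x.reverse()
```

list.reverse() returns None

NoneType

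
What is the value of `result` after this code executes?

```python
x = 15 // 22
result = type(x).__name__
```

x is int; result = 'int'

'int'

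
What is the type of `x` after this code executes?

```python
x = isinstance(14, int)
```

isinstance() returns bool

bool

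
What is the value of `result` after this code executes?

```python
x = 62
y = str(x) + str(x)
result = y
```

x = 62; y = '6262'; result = '6262'

'6262'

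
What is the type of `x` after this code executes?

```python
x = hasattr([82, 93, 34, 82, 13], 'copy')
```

hasattr() returns bool

bool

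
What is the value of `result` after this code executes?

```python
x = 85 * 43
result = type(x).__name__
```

x is int; result = 'int'

'int'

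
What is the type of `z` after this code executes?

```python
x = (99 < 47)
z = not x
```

'not' returns bool

bool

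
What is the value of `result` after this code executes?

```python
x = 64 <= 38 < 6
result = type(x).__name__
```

x is bool; result = 'bool'

'bool'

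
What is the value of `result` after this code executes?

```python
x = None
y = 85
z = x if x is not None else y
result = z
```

x = None; y = 85; z = 85; result = 85

85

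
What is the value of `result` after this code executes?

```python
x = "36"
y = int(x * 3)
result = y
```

x = '36'; y = 363636; result = 363636

363636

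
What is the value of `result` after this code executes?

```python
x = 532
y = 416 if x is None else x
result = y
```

x = 532; y = 532; result = 532

532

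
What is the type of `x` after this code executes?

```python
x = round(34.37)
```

round() with no decimal places returns int

int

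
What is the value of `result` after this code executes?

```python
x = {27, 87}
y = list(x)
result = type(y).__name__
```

x is set; y is list; result = 'list'

'list'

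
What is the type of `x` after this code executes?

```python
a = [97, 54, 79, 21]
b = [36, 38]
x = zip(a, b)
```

zip() returns a zip object

zip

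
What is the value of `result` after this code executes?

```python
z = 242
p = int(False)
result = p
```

z = 242; p = 0; result = 0

0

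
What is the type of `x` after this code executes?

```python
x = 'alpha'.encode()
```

str.encode() returns bytes

bytes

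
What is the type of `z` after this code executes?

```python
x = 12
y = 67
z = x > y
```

Comparison returns bool

bool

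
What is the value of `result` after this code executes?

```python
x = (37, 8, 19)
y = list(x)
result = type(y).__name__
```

x is tuple; y is list; result = 'list'

'list'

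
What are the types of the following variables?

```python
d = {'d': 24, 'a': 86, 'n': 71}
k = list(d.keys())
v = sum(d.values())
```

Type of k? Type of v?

list() converts to list; sum of ints is int

list, int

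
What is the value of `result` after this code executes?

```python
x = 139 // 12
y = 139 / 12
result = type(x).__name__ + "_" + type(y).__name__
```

x is int; y is float; result = 'int_float'

'int_float'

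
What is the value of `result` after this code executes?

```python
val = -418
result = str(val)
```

val = -418; result = '-418'

'-418'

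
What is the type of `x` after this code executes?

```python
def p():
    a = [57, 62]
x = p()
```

Function without return returns None

NoneType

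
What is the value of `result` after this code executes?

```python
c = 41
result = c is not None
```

c = 41; result = True

True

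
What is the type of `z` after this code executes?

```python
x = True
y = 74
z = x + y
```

bool + int = int (bool is subclass of int)

int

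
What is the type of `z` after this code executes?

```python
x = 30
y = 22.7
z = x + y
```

int + float = float

float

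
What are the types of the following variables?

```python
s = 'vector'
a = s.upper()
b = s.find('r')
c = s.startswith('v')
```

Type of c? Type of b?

startswith() returns bool; find() returns int

bool, int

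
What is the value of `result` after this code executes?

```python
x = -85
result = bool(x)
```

x = -85; result = True

True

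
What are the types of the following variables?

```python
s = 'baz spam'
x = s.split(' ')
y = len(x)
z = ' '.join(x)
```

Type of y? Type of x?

len() returns int; str.split() returns list

int, list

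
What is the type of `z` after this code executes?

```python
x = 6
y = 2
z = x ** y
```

positive int ** positive int = int

int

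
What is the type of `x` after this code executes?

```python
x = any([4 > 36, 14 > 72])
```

any() returns bool

bool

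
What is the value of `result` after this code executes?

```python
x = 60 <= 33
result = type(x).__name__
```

x is bool; result = 'bool'

'bool'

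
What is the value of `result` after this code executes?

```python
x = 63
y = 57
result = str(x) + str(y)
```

x = 63; y = 57; result = '6357'

'6357'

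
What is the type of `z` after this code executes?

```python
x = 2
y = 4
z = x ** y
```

positive int ** positive int = int

int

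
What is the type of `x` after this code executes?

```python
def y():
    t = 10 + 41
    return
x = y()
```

Bare return returns None

NoneType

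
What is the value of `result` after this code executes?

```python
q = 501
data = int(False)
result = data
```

q = 501; data = 0; result = 0

0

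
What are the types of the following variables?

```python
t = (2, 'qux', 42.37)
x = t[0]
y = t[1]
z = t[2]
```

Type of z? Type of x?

tuple[2] is float; tuple[0] is int

float, int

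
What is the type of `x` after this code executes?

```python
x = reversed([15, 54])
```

reversed() on a list returns list_reverseiterator

list_reverseiterator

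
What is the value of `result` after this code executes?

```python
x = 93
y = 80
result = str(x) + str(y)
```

x = 93; y = 80; result = '9380'

'9380'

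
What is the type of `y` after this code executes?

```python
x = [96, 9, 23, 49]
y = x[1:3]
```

Slicing a list returns a list

list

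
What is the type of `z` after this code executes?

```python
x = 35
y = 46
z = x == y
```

Equality comparison returns bool

bool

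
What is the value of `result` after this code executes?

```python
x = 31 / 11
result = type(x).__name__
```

x is float; result = 'float'

'float'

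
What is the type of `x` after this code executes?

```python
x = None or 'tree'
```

'or' with None returns the other truthy value (str)

str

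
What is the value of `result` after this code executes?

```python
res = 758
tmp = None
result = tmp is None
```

res = 758; tmp = None; result = True

True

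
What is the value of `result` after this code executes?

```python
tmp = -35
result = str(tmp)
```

tmp = -35; result = '-35'

'-35'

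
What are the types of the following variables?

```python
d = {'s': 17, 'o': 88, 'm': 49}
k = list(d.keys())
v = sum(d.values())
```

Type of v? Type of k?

sum of ints is int; list() converts to list

int, list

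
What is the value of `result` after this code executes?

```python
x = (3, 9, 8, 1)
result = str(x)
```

x = (3, 9, 8, 1); result = '(3, 9, 8, 1)'

'(3, 9, 8, 1)'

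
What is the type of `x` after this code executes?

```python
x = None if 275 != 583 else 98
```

275 != 583 is True, so the if branch is taken

NoneType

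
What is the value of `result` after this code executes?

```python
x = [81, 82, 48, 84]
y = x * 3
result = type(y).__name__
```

x is list; y is list; result = 'list'

'list'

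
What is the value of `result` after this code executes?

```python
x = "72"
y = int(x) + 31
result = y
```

x = '72'; y = 103; result = 103

103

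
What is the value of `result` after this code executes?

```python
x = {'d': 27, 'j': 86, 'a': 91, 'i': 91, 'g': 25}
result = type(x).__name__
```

x is dict; result = 'dict'

'dict'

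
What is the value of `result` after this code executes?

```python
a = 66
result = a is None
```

a = 66; result = False

False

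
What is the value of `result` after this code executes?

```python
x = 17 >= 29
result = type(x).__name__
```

x is bool; result = 'bool'

'bool'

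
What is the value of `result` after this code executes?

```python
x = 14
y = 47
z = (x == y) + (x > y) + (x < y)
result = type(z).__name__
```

x is int; y is int; z is int; result = 'int'

'int'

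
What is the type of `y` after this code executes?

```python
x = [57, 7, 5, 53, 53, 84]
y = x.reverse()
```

list.reverse() returns None

NoneType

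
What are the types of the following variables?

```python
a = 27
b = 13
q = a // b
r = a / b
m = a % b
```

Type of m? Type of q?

% of ints returns int; // returns int

int, int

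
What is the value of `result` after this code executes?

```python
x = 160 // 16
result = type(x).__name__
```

x is int; result = 'int'

'int'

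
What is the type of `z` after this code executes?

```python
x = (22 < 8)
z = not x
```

'not' returns bool

bool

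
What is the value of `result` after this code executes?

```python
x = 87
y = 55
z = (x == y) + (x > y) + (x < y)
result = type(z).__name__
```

x is int; y is int; z is int; result = 'int'

'int'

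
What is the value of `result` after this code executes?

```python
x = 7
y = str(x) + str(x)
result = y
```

x = 7; y = '77'; result = '77'

'77'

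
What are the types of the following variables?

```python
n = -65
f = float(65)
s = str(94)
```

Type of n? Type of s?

n is assigned a bare integer (no decimal point), so it is an int; s is assigned the result of calling str(), which returns a str

int, str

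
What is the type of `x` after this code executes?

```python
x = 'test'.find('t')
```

str.find() returns int index

int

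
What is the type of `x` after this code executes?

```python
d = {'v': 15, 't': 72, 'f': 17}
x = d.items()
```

dict.items() returns dict_items view

dict_items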